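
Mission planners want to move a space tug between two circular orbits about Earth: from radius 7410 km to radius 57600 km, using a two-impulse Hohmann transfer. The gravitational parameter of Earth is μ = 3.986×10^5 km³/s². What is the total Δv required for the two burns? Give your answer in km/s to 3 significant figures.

Δv = 3.80 km/s

Semi-major axis of the transfer orbit: a_t = (7410 + 57600)/2 = 32505 km.
At r₁ the circular-orbit speed is v₁ = √(μ/r₁) = 7.334 km/s.
Transfer-orbit speed at r₁ (vis-viva equation): v_p = √[μ(2/r₁ − 1/a_t)] = 9.763 km/s.
First burn Δv₁ = |v_p − v₁| = 2.429 km/s.
Circular speed at r₂: v₂ = √(μ/r₂) = 2.631 km/s.
Transfer-orbit speed at r₂: v_a = √[μ(2/r₂ − 1/a_t)] = 1.256 km/s.
Second burn Δv₂ = |v₂ − v_a| = 1.375 km/s.
Δv = Δv₁ + Δv₂ = 2.429 + 1.375 = 3.804 km/s.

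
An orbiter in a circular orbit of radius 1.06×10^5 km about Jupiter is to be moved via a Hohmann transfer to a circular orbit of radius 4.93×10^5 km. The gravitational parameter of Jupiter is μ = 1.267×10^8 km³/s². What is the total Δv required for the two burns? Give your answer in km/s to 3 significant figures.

Δv = 16.3 km/s

Semi-major axis of the transfer orbit: a_t = (1.060×10^5 + 4.930×10^5)/2 = 2.995×10^5 km.
At r₁ the circular-orbit speed is v₁ = √(μ/r₁) = 34.573 km/s.
Transfer-orbit speed at r₁ (v² = μ(2/r − 1/a)): v_p = √[μ(2/r₁ − 1/a_t)] = 44.357 km/s.
First burn Δv₁ = |v_p − v₁| = 9.784 km/s.
Circular speed at r₂: v₂ = √(μ/r₂) = 16.031 km/s.
Transfer-orbit speed at r₂: v_a = √[μ(2/r₂ − 1/a_t)] = 9.5372 km/s.
Second burn Δv₂ = |v₂ − v_a| = 6.494 km/s.
Δv = Δv₁ + Δv₂ = 9.784 + 6.494 = 16.28 km/s.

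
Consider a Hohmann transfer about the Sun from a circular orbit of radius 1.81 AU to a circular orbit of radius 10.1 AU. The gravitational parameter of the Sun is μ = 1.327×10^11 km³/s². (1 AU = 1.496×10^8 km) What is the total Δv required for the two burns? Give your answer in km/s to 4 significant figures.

In km: r₁ = 1.81 × 1.496×10^8 = 2.70776×10^8 km; r₂ = 10.1 × 1.496×10^8 = 1.51096×10^9 km.
Transfer-ellipse semi-major axis a_t = (r₁ + r₂)/2 = (2.70776×10^8 + 1.51096×10^9)/2 = 8.90868×10^8 km.
Circular speed at r₁: v₁ = √(μ/r₁) = √(1.327×10^11/2.70776×10^8) = 22.1376 km/s.
On the transfer ellipse at r₁, vis-viva equation gives v_p = √[μ(2/r₁ − 1/a_t)] = 28.8304 km/s.
First burn Δv₁ = |v_p − v₁| = 6.693 km/s.
Circular speed at r₂: v₂ = √(μ/r₂) = 9.3715 km/s.
Transfer-orbit speed at r₂: v_a = √[μ(2/r₂ − 1/a_t)] = 5.1666 km/s.
Second burn Δv₂ = |v₂ − v_a| = 4.205 km/s.
Total Δv = Δv₁ + Δv₂ = 10.90 km/s.

Δv = 10.90 km/s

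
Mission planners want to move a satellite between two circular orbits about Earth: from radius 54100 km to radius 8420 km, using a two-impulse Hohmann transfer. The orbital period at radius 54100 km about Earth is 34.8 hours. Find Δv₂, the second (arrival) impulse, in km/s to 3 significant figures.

Δv₂ = 2.17 km/s

From Kepler's third law T² = 4π²r³/μ at r = 54100 km, T = 34.8 hours = 34.8 × 3600 s = 1.2528×10^5 s: μ = 4π²r³/T² = 3.98280×10^5 km³/s².
Semi-major axis of the transfer orbit: a_t = (54100 + 8420)/2 = 31260 km.
Circular speed at r = 8420 km: v_c = √(μ/r) = 6.878 km/s.
Transfer-orbit speed at the same r (vis-viva, a = a_t): v_t = √[μ(2/r − 1/a_t)] = 9.048 km/s.
Δv₂ = |v_t − v_c| = |9.048 − 6.878| = 2.170 km/s.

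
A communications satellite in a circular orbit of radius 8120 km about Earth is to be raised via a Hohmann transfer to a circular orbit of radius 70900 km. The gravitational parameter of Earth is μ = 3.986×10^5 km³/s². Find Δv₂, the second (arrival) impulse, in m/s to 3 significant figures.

Δv₂ = 1300 m/s

The Hohmann ellipse has a_t = (r₁ + r₂)/2 = 39510 km.
Circular speed at r = 70900 km: v_c = √(μ/r) = 2.371 km/s.
Vis-viva on the transfer ellipse at r = 70900 km gives v_t = √[μ(2/r − 1/a_t)] = 1.075 km/s.
Δv₂ = |v_t − v_c| = |1.075 − 2.371| = 1.296 km/s.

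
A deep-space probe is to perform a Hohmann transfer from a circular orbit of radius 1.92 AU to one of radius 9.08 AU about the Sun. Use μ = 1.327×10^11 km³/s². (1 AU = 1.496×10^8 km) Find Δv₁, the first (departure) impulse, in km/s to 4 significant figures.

In km: r₁ = 1.92 × 1.496×10^8 = 2.87232×10^8 km; r₂ = 9.08 × 1.496×10^8 = 1.358368×10^9 km.
Transfer-ellipse semi-major axis a_t = (r₁ + r₂)/2 = (2.87232×10^8 + 1.358368×10^9)/2 = 8.228×10^8 km.
Circular speed at r = 2.87232×10^8 km: v_c = √(μ/r) = 21.494 km/s.
Vis-viva on the transfer ellipse at r = 2.87232×10^8 km gives v_t = √[μ(2/r − 1/a_t)] = 27.617 km/s.
Δv₁ = |v_t − v_c| = |27.617 − 21.494| = 6.123 km/s.

Δv₁ = 6.123 km/s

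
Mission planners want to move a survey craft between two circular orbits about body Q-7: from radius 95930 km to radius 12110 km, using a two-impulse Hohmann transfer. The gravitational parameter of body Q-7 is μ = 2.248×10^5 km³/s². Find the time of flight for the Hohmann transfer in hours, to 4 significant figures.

t = 23.11 hours

Semi-major axis of the transfer orbit: a_t = (95930 + 12110)/2 = 54020 km.
Half the transfer-orbit period gives t = π√(a_t³/μ) = 83190 s.
Converting: 83190 s ÷ 3600 s/hour = 23.11 hours.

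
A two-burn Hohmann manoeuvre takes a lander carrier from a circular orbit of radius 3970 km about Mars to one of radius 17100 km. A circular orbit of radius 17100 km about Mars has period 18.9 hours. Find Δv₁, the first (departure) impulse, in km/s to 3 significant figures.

Δv₁ = 0.898 km/s

From Kepler's third law T² = 4π²r³/μ at r = 17100 km, T = 18.9 hours = 18.9 × 3600 s = 68040 s: μ = 4π²r³/T² = 42640.2 km³/s².
The Hohmann ellipse has a_t = (r₁ + r₂)/2 = 10535 km.
On the circular orbit at r = 3970 km, v_c = √(μ/r) = 3.2773 km/s.
Transfer-orbit speed at the same r (vis-viva, a = a_t): v_t = √[μ(2/r − 1/a_t)] = 4.1754 km/s.
Δv₁ = |v_t − v_c| = |4.1754 − 3.2773| = 0.8981 km/s.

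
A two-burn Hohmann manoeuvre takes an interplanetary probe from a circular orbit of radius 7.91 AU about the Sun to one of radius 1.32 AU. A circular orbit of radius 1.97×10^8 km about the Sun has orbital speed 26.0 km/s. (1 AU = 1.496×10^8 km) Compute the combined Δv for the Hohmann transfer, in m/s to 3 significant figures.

From the circular-orbit relation v² = μ/r at r = 1.97×10^8 km: μ = v²r = (26.0)² × 1.97×10^8 = 1.33172×10^11 km³/s².
In km: r₁ = 7.91 × 1.496×10^8 = 1.183336×10^9 km; r₂ = 1.32 × 1.496×10^8 = 1.97472×10^8 km.
The Hohmann ellipse has a_t = (r₁ + r₂)/2 = 6.90404×10^8 km.
At r₁ the circular-orbit speed is v₁ = √(μ/r₁) = 10.6085 km/s.
On the transfer ellipse at r₁, vis-viva gives v_a = √[μ(2/r₁ − 1/a_t)] = 5.67353 km/s.
First burn Δv₁ = |v_a − v₁| = 4.935 km/s.
At r₂, v₂ = √(μ/r₂) = 25.969 km/s.
Transfer-orbit speed at r₂: v_p = √[μ(2/r₂ − 1/a_t)] = 33.998 km/s.
Second burn Δv₂ = |v₂ − v_p| = 8.029 km/s.
Δv = Δv₁ + Δv₂ = 4.935 + 8.029 = 12.96 km/s.

Δv = 13000 m/s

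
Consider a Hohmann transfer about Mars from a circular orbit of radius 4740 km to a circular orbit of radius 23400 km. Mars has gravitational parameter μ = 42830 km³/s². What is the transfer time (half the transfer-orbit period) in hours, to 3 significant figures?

t = 7.04 hours

Transfer-ellipse semi-major axis a_t = (r₁ + r₂)/2 = (4740 + 23400)/2 = 14070 km.
Half the transfer-orbit period gives t = π√(a_t³/μ) = 25330 s.
Converting: 25330 s ÷ 3600 s/hour = 7.04 hours.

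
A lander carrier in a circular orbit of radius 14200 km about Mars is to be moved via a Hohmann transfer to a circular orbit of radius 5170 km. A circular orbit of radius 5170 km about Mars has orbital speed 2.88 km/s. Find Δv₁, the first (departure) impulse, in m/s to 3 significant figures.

Δv₁ = 468 m/s

From the circular-orbit relation v² = μ/r at r = 5170 km: μ = v²r = (2.88)² × 5170 = 42882.0 km³/s².
Transfer-ellipse semi-major axis a_t = (r₁ + r₂)/2 = (14200 + 5170)/2 = 9685 km.
Circular speed at r = 14200 km: v_c = √(μ/r) = 1.7378 km/s.
Transfer-orbit speed at the same r (vis-viva, a = a_t): v_t = √[μ(2/r − 1/a_t)] = 1.2697 km/s.
Δv₁ = |v_t − v_c| = |1.2697 − 1.7378| = 0.4681 km/s.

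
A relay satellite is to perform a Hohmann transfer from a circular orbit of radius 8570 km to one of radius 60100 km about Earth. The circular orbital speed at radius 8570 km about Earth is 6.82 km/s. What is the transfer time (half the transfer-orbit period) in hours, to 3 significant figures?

From the circular-orbit relation v² = μ/r at r = 8570 km: μ = v²r = (6.82)² × 8570 = 3.98611×10^5 km³/s².
The Hohmann ellipse has a_t = (r₁ + r₂)/2 = 34335 km.
Transfer time t = π√(a_t³/μ) = π√((34335)³ / 3.98611×10^5) = 31660 s.
Converting: 31660 s ÷ 3600 s/hour = 8.79 hours.

t = 8.79 hours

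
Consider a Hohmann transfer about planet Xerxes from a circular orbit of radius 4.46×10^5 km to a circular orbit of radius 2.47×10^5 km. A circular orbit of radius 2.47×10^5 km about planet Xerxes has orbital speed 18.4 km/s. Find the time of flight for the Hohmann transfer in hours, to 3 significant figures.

t = 19.5 hours

From the circular-orbit relation v² = μ/r at r = 2.47×10^5 km: μ = v²r = (18.4)² × 2.47×10^5 = 8.36243×10^7 km³/s².
Semi-major axis of the transfer orbit: a_t = (4.460×10^5 + 2.470×10^5)/2 = 3.465×10^5 km.
By Kepler's third law the transfer-orbit period is T = 2π√(a_t³/μ), so t = T/2 = 70070 s.
Converting: 70070 s ÷ 3600 s/hour = 19.5 hours.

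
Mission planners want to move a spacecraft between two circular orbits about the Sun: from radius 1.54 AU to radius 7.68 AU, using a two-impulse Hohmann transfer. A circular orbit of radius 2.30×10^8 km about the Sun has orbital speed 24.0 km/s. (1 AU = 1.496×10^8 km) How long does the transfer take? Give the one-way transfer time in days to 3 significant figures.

From the circular-orbit relation v² = μ/r at r = 2.30×10^8 km: μ = v²r = (24.0)² × 2.30×10^8 = 1.32480×10^11 km³/s².
In km: r₁ = 1.54 × 1.496×10^8 = 2.30384×10^8 km; r₂ = 7.68 × 1.496×10^8 = 1.148928×10^9 km.
The Hohmann ellipse has a_t = (r₁ + r₂)/2 = 6.89656×10^8 km.
Half the transfer-orbit period gives t = π√(a_t³/μ) = 1.563×10^8 s.
Converting: 1.563×10^8 s ÷ 86400 s/day = 1810 days.

t = 1810 days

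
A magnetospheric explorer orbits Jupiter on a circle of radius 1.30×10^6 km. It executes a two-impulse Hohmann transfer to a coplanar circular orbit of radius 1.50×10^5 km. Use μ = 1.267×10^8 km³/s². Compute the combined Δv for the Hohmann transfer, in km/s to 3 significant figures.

Δv = 15.2 km/s

Semi-major axis of the transfer orbit: a_t = (1.300×10^6 + 1.500×10^5)/2 = 7.250×10^5 km.
Circular speed at r₁: v₁ = √(μ/r₁) = √(1.267×10^8/1.300×10^6) = 9.872 km/s.
On the transfer ellipse at r₁, vis-viva gives v_a = √[μ(2/r₁ − 1/a_t)] = 4.490 km/s.
First burn Δv₁ = |v_a − v₁| = 5.382 km/s.
At r₂, v₂ = √(μ/r₂) = 29.0631 km/s.
Transfer-orbit speed at r₂: v_p = √[μ(2/r₂ − 1/a_t)] = 38.9175 km/s.
Second burn Δv₂ = |v₂ − v_p| = 9.854 km/s.
Total Δv = Δv₁ + Δv₂ = 15.24 km/s.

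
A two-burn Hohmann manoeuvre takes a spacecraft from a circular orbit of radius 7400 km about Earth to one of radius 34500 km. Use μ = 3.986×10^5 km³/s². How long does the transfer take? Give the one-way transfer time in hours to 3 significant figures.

Semi-major axis of the transfer orbit: a_t = (7400 + 34500)/2 = 20950 km.
Transfer time t = π√(a_t³/μ) = π√((20950)³ / 3.986×10^5) = 15090 s.
Converting: 15090 s ÷ 3600 s/hour = 4.19 hours.

t = 4.19 hours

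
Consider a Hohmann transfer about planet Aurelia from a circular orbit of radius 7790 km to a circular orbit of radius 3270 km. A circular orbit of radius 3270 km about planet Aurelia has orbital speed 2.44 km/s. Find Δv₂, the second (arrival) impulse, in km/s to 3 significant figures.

Δv₂ = 0.456 km/s

From the circular-orbit relation v² = μ/r at r = 3270 km: μ = v²r = (2.44)² × 3270 = 19468.3 km³/s².
Semi-major axis of the transfer orbit: a_t = (7790 + 3270)/2 = 5530 km.
On the circular orbit at r = 3270 km, v_c = √(μ/r) = 2.440 km/s.
Vis-viva on the transfer ellipse at r = 3270 km gives v_t = √[μ(2/r − 1/a_t)] = 2.896 km/s.
Δv₂ = |v_t − v_c| = |2.896 − 2.440| = 0.4560 km/s.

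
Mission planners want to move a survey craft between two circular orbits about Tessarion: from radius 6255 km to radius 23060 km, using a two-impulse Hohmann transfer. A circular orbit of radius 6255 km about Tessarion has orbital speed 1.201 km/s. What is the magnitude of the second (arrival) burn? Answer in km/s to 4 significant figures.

From the circular-orbit relation v² = μ/r at r = 6255 km: μ = v²r = (1.201)² × 6255 = 9022.22 km³/s².
Transfer-ellipse semi-major axis a_t = (r₁ + r₂)/2 = (6255 + 23060)/2 = 14657.5 km.
Circular speed at r = 23060 km: v_c = √(μ/r) = 0.6255 km/s.
Vis-viva on the transfer ellipse at r = 23060 km gives v_t = √[μ(2/r − 1/a_t)] = 0.4086 km/s.
Δv₂ = |v_t − v_c| = |0.4086 − 0.6255| = 0.2169 km/s.

Δv₂ = 0.2169 km/s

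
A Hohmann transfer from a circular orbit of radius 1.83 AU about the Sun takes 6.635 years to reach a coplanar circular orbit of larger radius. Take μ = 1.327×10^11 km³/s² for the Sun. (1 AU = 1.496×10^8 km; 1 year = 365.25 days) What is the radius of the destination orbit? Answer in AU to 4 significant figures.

r₂ = 9.379 AU

In km: r₁ = 1.83 × 1.496×10^8 = 2.73768×10^8 km.
Transfer time t = 6.635 years × 365.25 × 86400 s = 2.09384676×10^8 s, and t = π√(a_t³/μ).
So a_t = (μ t²/π²)^(1/3) = (1.327×10^11 × (2.09384676×10^8)² / π²)^(1/3) = 8.3847×10^8 km.
Since a_t = (r₁ + r₂)/2, r₂ = 2a_t − r₁ = 2×8.3847×10^8 − 2.73768×10^8 = 1.403172×10^9 km.
In AU: r₂ = 1.403172×10^9 / 1.496×10^8 = 9.379 AU.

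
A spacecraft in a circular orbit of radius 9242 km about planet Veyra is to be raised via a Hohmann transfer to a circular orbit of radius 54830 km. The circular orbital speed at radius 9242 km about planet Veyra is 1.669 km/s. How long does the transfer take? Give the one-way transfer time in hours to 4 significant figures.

t = 31.19 hours

From the circular-orbit relation v² = μ/r at r = 9242 km: μ = v²r = (1.669)² × 9242 = 25744.2 km³/s².
Transfer-ellipse semi-major axis a_t = (r₁ + r₂)/2 = (9242 + 54830)/2 = 32036 km.
By Kepler's third law the transfer-orbit period is T = 2π√(a_t³/μ), so t = T/2 = 1.123×10^5 s.
Converting: 1.123×10^5 s ÷ 3600 s/hour = 31.19 hours.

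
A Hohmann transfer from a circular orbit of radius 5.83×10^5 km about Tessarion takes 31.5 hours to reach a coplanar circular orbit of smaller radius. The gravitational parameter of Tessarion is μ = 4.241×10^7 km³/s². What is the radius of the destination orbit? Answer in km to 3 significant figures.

r₂ = 1.79×10^5 km

Transfer time t = 31.5 hours = 1.134×10^5 s, and t = π√(a_t³/μ).
So a_t = (μ t²/π²)^(1/3) = (4.241×10^7 × (1.134×10^5)² / π²)^(1/3) = 3.8089×10^5 km.
Since a_t = (r₁ + r₂)/2, r₂ = 2a_t − r₁ = 2×3.8089×10^5 − 5.830×10^5 = 1.7878×10^5 km.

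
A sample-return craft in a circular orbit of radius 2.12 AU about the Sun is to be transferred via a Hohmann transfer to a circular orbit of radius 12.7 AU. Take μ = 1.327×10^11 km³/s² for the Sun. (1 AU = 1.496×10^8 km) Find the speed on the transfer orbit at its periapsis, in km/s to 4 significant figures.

v = 26.78 km/s

In km: r₁ = 2.12 × 1.496×10^8 = 3.17152×10^8 km; r₂ = 12.7 × 1.496×10^8 = 1.89992×10^9 km.
Transfer-ellipse semi-major axis a_t = (r₁ + r₂)/2 = (3.17152×10^8 + 1.89992×10^9)/2 = 1.108536×10^9 km.
At periapsis, r = 3.17152×10^8 km.
Applying v² = μ(2/r − 1/a_t): v = 26.78 km/s.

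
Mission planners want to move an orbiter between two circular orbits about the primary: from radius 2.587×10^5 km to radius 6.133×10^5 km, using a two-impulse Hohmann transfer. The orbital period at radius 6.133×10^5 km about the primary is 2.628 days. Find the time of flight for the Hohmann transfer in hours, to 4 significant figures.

t = 18.90 hours

From Kepler's third law T² = 4π²r³/μ at r = 6.133×10^5 km, T = 2.628 days = 2.628 × 86400 s = 2.270592×10^5 s: μ = 4π²r³/T² = 1.76645×10^8 km³/s².
Semi-major axis of the transfer orbit: a_t = (2.587×10^5 + 6.133×10^5)/2 = 4.360×10^5 km.
By Kepler's third law the transfer-orbit period is T = 2π√(a_t³/μ), so t = T/2 = 68050 s.
Converting: 68050 s ÷ 3600 s/hour = 18.90 hours.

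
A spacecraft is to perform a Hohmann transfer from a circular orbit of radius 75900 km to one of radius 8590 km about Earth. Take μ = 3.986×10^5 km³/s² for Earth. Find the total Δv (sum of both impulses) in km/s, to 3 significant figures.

Semi-major axis of the transfer orbit: a_t = (75900 + 8590)/2 = 42245 km.
Circular speed at r₁: v₁ = √(μ/r₁) = √(3.986×10^5/75900) = 2.2916 km/s.
On the transfer ellipse at r₁, vis-viva gives v_a = √[μ(2/r₁ − 1/a_t)] = 1.0334 km/s.
First burn Δv₁ = |v_a − v₁| = 1.258 km/s.
Circular speed at r₂: v₂ = √(μ/r₂) = 6.812 km/s.
Transfer-orbit speed at r₂: v_p = √[μ(2/r₂ − 1/a_t)] = 9.131 km/s.
Second burn Δv₂ = |v₂ − v_p| = 2.319 km/s.
Total Δv = Δv₁ + Δv₂ = 3.577 km/s.

Δv = 3.58 km/s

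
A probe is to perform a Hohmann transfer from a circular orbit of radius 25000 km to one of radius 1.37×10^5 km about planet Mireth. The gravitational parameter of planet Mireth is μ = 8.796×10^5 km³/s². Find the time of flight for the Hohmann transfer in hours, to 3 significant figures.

t = 21.5 hours

Transfer-ellipse semi-major axis a_t = (r₁ + r₂)/2 = (25000 + 1.370×10^5)/2 = 81000 km.
Half the transfer-orbit period gives t = π√(a_t³/μ) = 77221 s.
Converting: 77221 s ÷ 3600 s/hour = 21.5 hours.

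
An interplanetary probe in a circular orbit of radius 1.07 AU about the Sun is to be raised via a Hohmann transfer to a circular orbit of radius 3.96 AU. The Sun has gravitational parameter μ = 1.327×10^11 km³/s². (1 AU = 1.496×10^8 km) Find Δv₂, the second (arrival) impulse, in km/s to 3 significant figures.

In km: r₁ = 1.07 × 1.496×10^8 = 1.60072×10^8 km; r₂ = 3.96 × 1.496×10^8 = 5.92416×10^8 km.
The Hohmann ellipse has a_t = (r₁ + r₂)/2 = 3.76244×10^8 km.
On the circular orbit at r = 5.92416×10^8 km, v_c = √(μ/r) = 14.9666 km/s.
Transfer-orbit speed at the same r (vis-viva, a = a_t): v_t = √[μ(2/r − 1/a_t)] = 9.76214 km/s.
Δv₂ = |v_t − v_c| = |9.76214 − 14.9666| = 5.204 km/s.

Δv₂ = 5.20 km/s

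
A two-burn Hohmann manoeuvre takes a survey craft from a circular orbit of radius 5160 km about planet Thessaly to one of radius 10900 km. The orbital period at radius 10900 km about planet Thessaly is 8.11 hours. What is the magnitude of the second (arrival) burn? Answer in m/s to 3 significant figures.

From Kepler's third law T² = 4π²r³/μ at r = 10900 km, T = 8.11 hours = 8.11 × 3600 s = 29196 s: μ = 4π²r³/T² = 59978.1 km³/s².
Semi-major axis of the transfer orbit: a_t = (5160 + 10900)/2 = 8030 km.
Circular speed at r = 10900 km: v_c = √(μ/r) = 2.3458 km/s.
Transfer-orbit speed at the same r (vis-viva, a = a_t): v_t = √[μ(2/r − 1/a_t)] = 1.8804 km/s.
Δv₂ = |v_t − v_c| = |1.8804 − 2.3458| = 0.4654 km/s.

Δv₂ = 465 m/s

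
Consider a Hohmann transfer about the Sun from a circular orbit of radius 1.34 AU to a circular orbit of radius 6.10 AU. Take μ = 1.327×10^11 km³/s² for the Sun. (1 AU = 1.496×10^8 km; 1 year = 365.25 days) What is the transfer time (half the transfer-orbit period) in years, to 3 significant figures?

t = 3.59 years

In km: r₁ = 1.34 × 1.496×10^8 = 2.00464×10^8 km; r₂ = 6.10 × 1.496×10^8 = 9.1256×10^8 km.
The Hohmann ellipse has a_t = (r₁ + r₂)/2 = 5.56512×10^8 km.
Half the transfer-orbit period gives t = π√(a_t³/μ) = 1.132×10^8 s.
Converting: 1.132×10^8 s ÷ 3.15576×10^7 s/year (365.25 × 86400) = 3.59 years.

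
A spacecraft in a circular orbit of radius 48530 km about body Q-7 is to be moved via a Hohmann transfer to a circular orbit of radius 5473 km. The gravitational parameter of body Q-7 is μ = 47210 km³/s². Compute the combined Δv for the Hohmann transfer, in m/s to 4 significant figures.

Δv = 1543 m/s

Semi-major axis of the transfer orbit: a_t = (48530 + 5473)/2 = 27001.5 km.
Circular speed at r₁: v₁ = √(μ/r₁) = √(47210/48530) = 0.98631 km/s.
Transfer-orbit speed at r₁ (v² = μ(2/r − 1/a)): v_a = √[μ(2/r₁ − 1/a_t)] = 0.44405 km/s.
First burn Δv₁ = |v_a − v₁| = 0.54226 km/s.
Circular speed at r₂: v₂ = √(μ/r₂) = 2.9370 km/s.
Transfer-orbit speed at r₂: v_p = √[μ(2/r₂ − 1/a_t)] = 3.9375 km/s.
Second burn Δv₂ = |v₂ − v_p| = 1.0005 km/s.
Total Δv = Δv₁ + Δv₂ = 1.543 km/s.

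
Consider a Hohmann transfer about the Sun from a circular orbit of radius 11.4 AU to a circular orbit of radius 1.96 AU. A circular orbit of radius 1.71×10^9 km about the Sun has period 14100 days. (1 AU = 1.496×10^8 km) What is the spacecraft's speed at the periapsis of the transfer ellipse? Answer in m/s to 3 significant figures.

From Kepler's third law T² = 4π²r³/μ at r = 1.71×10^9 km, T = 14100 days = 14100 × 86400 s = 1.21824×10^9 s: μ = 4π²r³/T² = 1.33009×10^11 km³/s².
In km: r₁ = 11.4 × 1.496×10^8 = 1.70544×10^9 km; r₂ = 1.96 × 1.496×10^8 = 2.93216×10^8 km.
The Hohmann ellipse has a_t = (r₁ + r₂)/2 = 9.99328×10^8 km.
At periapsis, r = 2.93216×10^8 km.
From the vis-viva equation, v = √[μ(2/r − 1/a_t)] = 27.82 km/s.

v = 27800 m/s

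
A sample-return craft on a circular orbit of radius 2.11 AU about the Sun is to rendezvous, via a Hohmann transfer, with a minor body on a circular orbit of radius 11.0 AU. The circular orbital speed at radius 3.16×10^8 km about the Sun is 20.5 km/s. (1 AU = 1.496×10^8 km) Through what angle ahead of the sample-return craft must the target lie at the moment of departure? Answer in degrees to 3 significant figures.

From the circular-orbit relation v² = μ/r at r = 3.16×10^8 km: μ = v²r = (20.5)² × 3.16×10^8 = 1.32799×10^11 km³/s².
In km: r₁ = 2.11 × 1.496×10^8 = 3.15656×10^8 km; r₂ = 11.0 × 1.496×10^8 = 1.6456×10^9 km.
Semi-major axis of the transfer orbit: a_t = (3.15656×10^8 + 1.6456×10^9)/2 = 9.80628×10^8 km.
The half-period of the transfer ellipse is t = π√(a_t³/μ) = 2.6473×10^8 s.
The target's mean motion on its circular orbit is ω₂ = √(μ/r₂³) = 5.4590×10^-9 rad/s.
Angle swept by the target during transfer: ω₂·t = 1.4452 rad = 82.80°.
Arrival is 180° from departure on the ellipse, so φ = 180° − 82.80° = 97.2°.

φ = 97.2°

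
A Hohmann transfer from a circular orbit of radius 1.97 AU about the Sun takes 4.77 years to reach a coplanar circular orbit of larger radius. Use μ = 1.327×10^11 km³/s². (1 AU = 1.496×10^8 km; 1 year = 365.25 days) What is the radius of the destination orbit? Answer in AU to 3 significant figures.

In km: r₁ = 1.97 × 1.496×10^8 = 2.94712×10^8 km.
Transfer time t = 4.77 years × 365.25 × 86400 s = 1.50529752×10^8 s, and t = π√(a_t³/μ).
So a_t = (μ t²/π²)^(1/3) = (1.327×10^11 × (1.50529752×10^8)² / π²)^(1/3) = 6.7288×10^8 km.
Since a_t = (r₁ + r₂)/2, r₂ = 2a_t − r₁ = 2×6.7288×10^8 − 2.94712×10^8 = 1.051048×10^9 km.
In AU: r₂ = 1.051048×10^9 / 1.496×10^8 = 7.03 AU.

r₂ = 7.03 AU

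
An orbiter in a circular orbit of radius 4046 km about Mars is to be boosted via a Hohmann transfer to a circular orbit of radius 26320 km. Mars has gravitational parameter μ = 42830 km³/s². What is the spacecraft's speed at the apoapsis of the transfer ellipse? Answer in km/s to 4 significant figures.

v = 0.6585 km/s

Transfer-ellipse semi-major axis a_t = (r₁ + r₂)/2 = (4046 + 26320)/2 = 15183 km.
At apoapsis, r = 26320 km.
Applying v² = μ(2/r − 1/a_t): v = 0.6585 km/s.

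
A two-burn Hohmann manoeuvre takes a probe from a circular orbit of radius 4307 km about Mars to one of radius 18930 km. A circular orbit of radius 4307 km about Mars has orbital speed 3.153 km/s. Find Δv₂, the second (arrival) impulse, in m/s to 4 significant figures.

Δv₂ = 588.3 m/s

From the circular-orbit relation v² = μ/r at r = 4307 km: μ = v²r = (3.153)² × 4307 = 42817.6 km³/s².
Transfer-ellipse semi-major axis a_t = (r₁ + r₂)/2 = (4307 + 18930)/2 = 11618.5 km.
On the circular orbit at r = 18930 km, v_c = √(μ/r) = 1.504 km/s.
Transfer-orbit speed at the same r (vis-viva, a = a_t): v_t = √[μ(2/r − 1/a_t)] = 0.9157 km/s.
Δv₂ = |v_t − v_c| = |0.9157 − 1.504| = 0.5883 km/s.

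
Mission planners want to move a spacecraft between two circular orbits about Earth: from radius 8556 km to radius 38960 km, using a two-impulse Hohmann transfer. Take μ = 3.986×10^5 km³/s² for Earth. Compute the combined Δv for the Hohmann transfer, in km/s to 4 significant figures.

The Hohmann ellipse has a_t = (r₁ + r₂)/2 = 23758 km.
Circular speed at r₁: v₁ = √(μ/r₁) = √(3.986×10^5/8556) = 6.8255 km/s.
Transfer-orbit speed at r₁ (v² = μ(2/r − 1/a)): v_p = √[μ(2/r₁ − 1/a_t)] = 8.7405 km/s.
First burn Δv₁ = |v_p − v₁| = 1.915 km/s.
At r₂, v₂ = √(μ/r₂) = 3.199 km/s.
Transfer-orbit speed at r₂: v_a = √[μ(2/r₂ − 1/a_t)] = 1.920 km/s.
Second burn Δv₂ = |v₂ − v_a| = 1.279 km/s.
Δv = Δv₁ + Δv₂ = 1.915 + 1.279 = 3.194 km/s.

Δv = 3.194 km/s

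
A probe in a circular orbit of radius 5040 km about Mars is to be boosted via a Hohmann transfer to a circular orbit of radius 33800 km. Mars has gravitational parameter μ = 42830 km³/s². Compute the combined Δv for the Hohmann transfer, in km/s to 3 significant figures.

Transfer-ellipse semi-major axis a_t = (r₁ + r₂)/2 = (5040 + 33800)/2 = 19420 km.
At r₁ the circular-orbit speed is v₁ = √(μ/r₁) = 2.91514 km/s.
Transfer-orbit speed at r₁ (vis-viva): v_p = √[μ(2/r₁ − 1/a_t)] = 3.84585 km/s.
First burn Δv₁ = |v_p − v₁| = 0.9307 km/s.
Circular speed at r₂: v₂ = √(μ/r₂) = 1.1257 km/s.
Transfer-orbit speed at r₂: v_a = √[μ(2/r₂ − 1/a_t)] = 0.57346 km/s.
Second burn Δv₂ = |v₂ − v_a| = 0.5522 km/s.
Total Δv = Δv₁ + Δv₂ = 1.483 km/s.

Δv = 1.48 km/s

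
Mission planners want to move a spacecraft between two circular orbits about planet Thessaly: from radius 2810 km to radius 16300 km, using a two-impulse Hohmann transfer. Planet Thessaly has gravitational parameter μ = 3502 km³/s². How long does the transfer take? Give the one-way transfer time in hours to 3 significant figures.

t = 13.8 hours

Transfer-ellipse semi-major axis a_t = (r₁ + r₂)/2 = (2810 + 16300)/2 = 9555 km.
Half the transfer-orbit period gives t = π√(a_t³/μ) = 49580 s.
Converting: 49580 s ÷ 3600 s/hour = 13.8 hours.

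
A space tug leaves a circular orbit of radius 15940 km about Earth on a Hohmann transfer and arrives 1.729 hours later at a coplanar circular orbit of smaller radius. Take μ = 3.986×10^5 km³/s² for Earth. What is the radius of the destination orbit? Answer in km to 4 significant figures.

Transfer time t = 1.729 hours = 6224.4 s, and t = π√(a_t³/μ).
So a_t = (μ t²/π²)^(1/3) = (3.986×10^5 × (6224.4)² / π²)^(1/3) = 11609.4 km.
Since a_t = (r₁ + r₂)/2, r₂ = 2a_t − r₁ = 2×11609.4 − 15940 = 7278.8 km.

r₂ = 7279 km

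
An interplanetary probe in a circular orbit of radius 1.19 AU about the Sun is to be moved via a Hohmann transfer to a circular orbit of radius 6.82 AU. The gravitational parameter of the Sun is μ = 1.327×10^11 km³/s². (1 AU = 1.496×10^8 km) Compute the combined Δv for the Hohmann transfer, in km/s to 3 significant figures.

In km: r₁ = 1.19 × 1.496×10^8 = 1.78024×10^8 km; r₂ = 6.82 × 1.496×10^8 = 1.020272×10^9 km.
The Hohmann ellipse has a_t = (r₁ + r₂)/2 = 5.99148×10^8 km.
At r₁ the circular-orbit speed is v₁ = √(μ/r₁) = 27.302 km/s.
Transfer-orbit speed at r₁ (vis-viva): v_p = √[μ(2/r₁ − 1/a_t)] = 35.628 km/s.
First burn Δv₁ = |v_p − v₁| = 8.326 km/s.
At r₂, v₂ = √(μ/r₂) = 11.405 km/s.
Transfer-orbit speed at r₂: v_a = √[μ(2/r₂ − 1/a_t)] = 6.2166 km/s.
Second burn Δv₂ = |v₂ − v_a| = 5.188 km/s.
Total Δv = Δv₁ + Δv₂ = 13.51 km/s.

Δv = 13.5 km/s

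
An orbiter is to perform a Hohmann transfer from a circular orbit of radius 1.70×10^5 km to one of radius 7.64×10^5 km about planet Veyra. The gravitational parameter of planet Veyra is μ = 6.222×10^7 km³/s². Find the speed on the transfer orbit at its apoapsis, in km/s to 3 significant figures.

v = 5.44 km/s

Semi-major axis of the transfer orbit: a_t = (1.700×10^5 + 7.640×10^5)/2 = 4.670×10^5 km.
The apoapsis of the transfer ellipse is at r = 7.640×10^5 km.
Vis-viva: v = √[μ(2/r − 1/a_t)] = √[6.222×10^7 × (2/7.640×10^5 − 1/4.670×10^5)] = 5.445 km/s.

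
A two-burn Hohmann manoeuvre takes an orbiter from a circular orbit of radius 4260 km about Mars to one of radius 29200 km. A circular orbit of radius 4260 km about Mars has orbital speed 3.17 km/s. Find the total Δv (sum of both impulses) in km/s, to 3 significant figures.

Δv = 1.62 km/s

From the circular-orbit relation v² = μ/r at r = 4260 km: μ = v²r = (3.17)² × 4260 = 42808.3 km³/s².
Transfer-ellipse semi-major axis a_t = (r₁ + r₂)/2 = (4260 + 29200)/2 = 16730 km.
At r₁ the circular-orbit speed is v₁ = √(μ/r₁) = 3.170 km/s.
On the transfer ellipse at r₁, v² = μ(2/r − 1/a) gives v_p = √[μ(2/r₁ − 1/a_t)] = 4.188 km/s.
First burn Δv₁ = |v_p − v₁| = 1.018 km/s.
At r₂, v₂ = √(μ/r₂) = 1.2108 km/s.
Transfer-orbit speed at r₂: v_a = √[μ(2/r₂ − 1/a_t)] = 0.61098 km/s.
Second burn Δv₂ = |v₂ − v_a| = 0.5998 km/s.
Total Δv = Δv₁ + Δv₂ = 1.618 km/s.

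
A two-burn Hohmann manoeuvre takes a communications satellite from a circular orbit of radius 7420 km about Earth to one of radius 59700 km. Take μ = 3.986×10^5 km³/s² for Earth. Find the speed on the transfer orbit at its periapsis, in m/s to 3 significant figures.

The Hohmann ellipse has a_t = (r₁ + r₂)/2 = 33560 km.
The periapsis of the transfer ellipse is at r = 7420 km.
From the vis-viva equation, v = √[μ(2/r − 1/a_t)] = 9.776 km/s.

v = 9780 m/s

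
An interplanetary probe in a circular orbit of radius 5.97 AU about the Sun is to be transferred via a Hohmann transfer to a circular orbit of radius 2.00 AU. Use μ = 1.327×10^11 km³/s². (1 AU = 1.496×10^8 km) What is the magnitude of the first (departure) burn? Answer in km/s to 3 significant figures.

Δv₁ = 3.55 km/s

In km: r₁ = 5.97 × 1.496×10^8 = 8.93112×10^8 km; r₂ = 2.00 × 1.496×10^8 = 2.992×10^8 km.
Semi-major axis of the transfer orbit: a_t = (8.93112×10^8 + 2.992×10^8)/2 = 5.96156×10^8 km.
Circular speed at r = 8.93112×10^8 km: v_c = √(μ/r) = 12.189 km/s.
Transfer-orbit speed at the same r (vis-viva, a = a_t): v_t = √[μ(2/r − 1/a_t)] = 8.6354 km/s.
Δv₁ = |v_t − v_c| = |8.6354 − 12.189| = 3.554 km/s.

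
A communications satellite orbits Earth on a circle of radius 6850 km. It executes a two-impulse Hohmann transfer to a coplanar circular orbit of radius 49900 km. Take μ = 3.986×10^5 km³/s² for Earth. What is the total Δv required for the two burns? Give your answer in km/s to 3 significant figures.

Δv = 3.93 km/s

The Hohmann ellipse has a_t = (r₁ + r₂)/2 = 28375 km.
Circular speed at r₁: v₁ = √(μ/r₁) = √(3.986×10^5/6850) = 7.62822 km/s.
On the transfer ellipse at r₁, vis-viva gives v_p = √[μ(2/r₁ − 1/a_t)] = 10.1159 km/s.
First burn Δv₁ = |v_p − v₁| = 2.4877 km/s.
Circular speed at r₂: v₂ = √(μ/r₂) = 2.8263 km/s.
Transfer-orbit speed at r₂: v_a = √[μ(2/r₂ − 1/a_t)] = 1.3887 km/s.
Second burn Δv₂ = |v₂ − v_a| = 1.4376 km/s.
Δv = Δv₁ + Δv₂ = 2.4877 + 1.4376 = 3.925 km/s.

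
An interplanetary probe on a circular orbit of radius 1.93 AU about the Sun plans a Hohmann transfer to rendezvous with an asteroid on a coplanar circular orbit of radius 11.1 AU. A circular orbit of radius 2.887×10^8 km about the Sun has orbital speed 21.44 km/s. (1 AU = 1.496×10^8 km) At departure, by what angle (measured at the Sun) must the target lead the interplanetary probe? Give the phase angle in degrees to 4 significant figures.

From the circular-orbit relation v² = μ/r at r = 2.887×10^8 km: μ = v²r = (21.44)² × 2.887×10^8 = 1.32708×10^11 km³/s².
In km: r₁ = 1.93 × 1.496×10^8 = 2.88728×10^8 km; r₂ = 11.1 × 1.496×10^8 = 1.66056×10^9 km.
The Hohmann ellipse has a_t = (r₁ + r₂)/2 = 9.74644×10^8 km.
The half-period of the transfer ellipse is t = π√(a_t³/μ) = 2.62404×10^8 s.
The target's mean motion on its circular orbit is ω₂ = √(μ/r₂³) = 5.38352×10^-9 rad/s.
Angle swept by the target during transfer: ω₂·t = 1.4127 rad = 80.94°.
Arrival is 180° from departure on the ellipse, so φ = 180° − 80.94° = 99.06°.

φ = 99.06°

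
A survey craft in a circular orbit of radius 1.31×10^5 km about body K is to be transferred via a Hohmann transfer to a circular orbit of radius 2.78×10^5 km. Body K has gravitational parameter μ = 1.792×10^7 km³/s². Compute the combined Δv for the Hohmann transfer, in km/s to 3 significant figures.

Δv = 3.54 km/s

Transfer-ellipse semi-major axis a_t = (r₁ + r₂)/2 = (1.310×10^5 + 2.780×10^5)/2 = 2.045×10^5 km.
At r₁ the circular-orbit speed is v₁ = √(μ/r₁) = 11.696 km/s.
Transfer-orbit speed at r₁ (vis-viva): v_p = √[μ(2/r₁ − 1/a_t)] = 13.637 km/s.
First burn Δv₁ = |v_p − v₁| = 1.941 km/s.
Circular speed at r₂: v₂ = √(μ/r₂) = 8.029 km/s.
Transfer-orbit speed at r₂: v_a = √[μ(2/r₂ − 1/a_t)] = 6.426 km/s.
Second burn Δv₂ = |v₂ − v_a| = 1.603 km/s.
Δv = Δv₁ + Δv₂ = 1.941 + 1.603 = 3.544 km/s.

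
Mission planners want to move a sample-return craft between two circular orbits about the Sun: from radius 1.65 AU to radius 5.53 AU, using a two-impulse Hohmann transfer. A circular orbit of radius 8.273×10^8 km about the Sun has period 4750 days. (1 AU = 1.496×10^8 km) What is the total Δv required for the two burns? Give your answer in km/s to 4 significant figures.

From Kepler's third law T² = 4π²r³/μ at r = 8.273×10^8 km, T = 4750 days = 4750 × 86400 s = 4.104×10^8 s: μ = 4π²r³/T² = 1.32719×10^11 km³/s².
In km: r₁ = 1.65 × 1.496×10^8 = 2.4684×10^8 km; r₂ = 5.53 × 1.496×10^8 = 8.27288×10^8 km.
The Hohmann ellipse has a_t = (r₁ + r₂)/2 = 5.37064×10^8 km.
At r₁ the circular-orbit speed is v₁ = √(μ/r₁) = 23.188 km/s.
Transfer-orbit speed at r₁ (vis-viva equation): v_p = √[μ(2/r₁ − 1/a_t)] = 28.779 km/s.
First burn Δv₁ = |v_p − v₁| = 5.591 km/s.
Circular speed at r₂: v₂ = √(μ/r₂) = 12.666 km/s.
Transfer-orbit speed at r₂: v_a = √[μ(2/r₂ − 1/a_t)] = 8.5868 km/s.
Second burn Δv₂ = |v₂ − v_a| = 4.079 km/s.
Δv = Δv₁ + Δv₂ = 5.591 + 4.079 = 9.670 km/s.

Δv = 9.670 km/s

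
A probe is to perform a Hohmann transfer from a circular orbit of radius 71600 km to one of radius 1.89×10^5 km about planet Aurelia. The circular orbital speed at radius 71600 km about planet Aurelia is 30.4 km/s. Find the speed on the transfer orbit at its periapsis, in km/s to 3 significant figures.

From the circular-orbit relation v² = μ/r at r = 71600 km: μ = v²r = (30.4)² × 71600 = 6.61699×10^7 km³/s².
Transfer-ellipse semi-major axis a_t = (r₁ + r₂)/2 = (71600 + 1.890×10^5)/2 = 1.303×10^5 km.
At periapsis, r = 71600 km.
Applying v² = μ(2/r − 1/a_t): v = 36.61 km/s.

v = 36.6 km/s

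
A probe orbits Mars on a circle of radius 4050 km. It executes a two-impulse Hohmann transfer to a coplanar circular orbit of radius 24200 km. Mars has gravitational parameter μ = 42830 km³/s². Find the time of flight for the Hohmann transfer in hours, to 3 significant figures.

Semi-major axis of the transfer orbit: a_t = (4050 + 24200)/2 = 14125 km.
Half the transfer-orbit period gives t = π√(a_t³/μ) = 25480 s.
Converting: 25480 s ÷ 3600 s/hour = 7.08 hours.

t = 7.08 hours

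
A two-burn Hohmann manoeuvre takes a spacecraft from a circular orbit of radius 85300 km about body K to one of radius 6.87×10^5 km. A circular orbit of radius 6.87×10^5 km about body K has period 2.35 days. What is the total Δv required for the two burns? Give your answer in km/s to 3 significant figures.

From Kepler's third law T² = 4π²r³/μ at r = 6.87×10^5 km, T = 2.35 days = 2.35 × 86400 s = 2.0304×10^5 s: μ = 4π²r³/T² = 3.10504×10^8 km³/s².
Semi-major axis of the transfer orbit: a_t = (85300 + 6.870×10^5)/2 = 3.8615×10^5 km.
At r₁ the circular-orbit speed is v₁ = √(μ/r₁) = 60.33 km/s.
Transfer-orbit speed at r₁ (vis-viva): v_p = √[μ(2/r₁ − 1/a_t)] = 80.47 km/s.
First burn Δv₁ = |v_p − v₁| = 20.14 km/s.
Circular speed at r₂: v₂ = √(μ/r₂) = 21.26 km/s.
Transfer-orbit speed at r₂: v_a = √[μ(2/r₂ − 1/a_t)] = 9.992 km/s.
Second burn Δv₂ = |v₂ − v_a| = 11.27 km/s.
Total Δv = Δv₁ + Δv₂ = 31.41 km/s.

Δv = 31.4 km/s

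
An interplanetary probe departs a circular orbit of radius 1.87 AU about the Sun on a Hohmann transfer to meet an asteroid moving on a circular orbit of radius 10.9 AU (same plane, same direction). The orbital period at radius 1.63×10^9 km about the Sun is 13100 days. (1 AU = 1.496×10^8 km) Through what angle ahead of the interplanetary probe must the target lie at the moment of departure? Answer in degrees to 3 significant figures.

φ = 99.3°

From Kepler's third law T² = 4π²r³/μ at r = 1.63×10^9 km, T = 13100 days = 13100 × 86400 s = 1.13184×10^9 s: μ = 4π²r³/T² = 1.33460×10^11 km³/s².
In km: r₁ = 1.87 × 1.496×10^8 = 2.79752×10^8 km; r₂ = 10.9 × 1.496×10^8 = 1.63064×10^9 km.
Transfer-ellipse semi-major axis a_t = (r₁ + r₂)/2 = (2.79752×10^8 + 1.63064×10^9)/2 = 9.55196×10^8 km.
The half-period of the transfer ellipse is t = π√(a_t³/μ) = 2.5387×10^8 s.
Target angular speed ω₂ = √(μ/r₂³) = 5.5480×10^-9 rad/s.
Angle swept by the target during transfer: ω₂·t = 1.4085 rad = 80.70°.
Arrival is 180° from departure on the ellipse, so φ = 180° − 80.70° = 99.3°.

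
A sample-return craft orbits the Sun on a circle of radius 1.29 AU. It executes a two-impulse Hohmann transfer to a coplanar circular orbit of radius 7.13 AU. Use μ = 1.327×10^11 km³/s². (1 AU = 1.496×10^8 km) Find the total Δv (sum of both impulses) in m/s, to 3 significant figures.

In km: r₁ = 1.29 × 1.496×10^8 = 1.92984×10^8 km; r₂ = 7.13 × 1.496×10^8 = 1.066648×10^9 km.
Transfer-ellipse semi-major axis a_t = (r₁ + r₂)/2 = (1.92984×10^8 + 1.066648×10^9)/2 = 6.29816×10^8 km.
Circular speed at r₁: v₁ = √(μ/r₁) = √(1.327×10^11/1.92984×10^8) = 26.2225 km/s.
Transfer-orbit speed at r₁ (vis-viva equation): v_p = √[μ(2/r₁ − 1/a_t)] = 34.1255 km/s.
First burn Δv₁ = |v_p − v₁| = 7.903 km/s.
At r₂, v₂ = √(μ/r₂) = 11.154 km/s.
Transfer-orbit speed at r₂: v_a = √[μ(2/r₂ − 1/a_t)] = 6.1742 km/s.
Second burn Δv₂ = |v₂ − v_a| = 4.980 km/s.
Δv = Δv₁ + Δv₂ = 7.903 + 4.980 = 12.88 km/s.

Δv = 12900 m/s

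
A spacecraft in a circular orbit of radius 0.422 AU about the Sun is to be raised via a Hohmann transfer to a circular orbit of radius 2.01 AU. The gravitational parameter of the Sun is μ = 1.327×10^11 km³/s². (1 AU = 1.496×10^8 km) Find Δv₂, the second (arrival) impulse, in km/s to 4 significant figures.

Δv₂ = 8.632 km/s

In km: r₁ = 0.422 × 1.496×10^8 = 6.31312×10^7 km; r₂ = 2.01 × 1.496×10^8 = 3.00696×10^8 km.
Semi-major axis of the transfer orbit: a_t = (6.31312×10^7 + 3.00696×10^8)/2 = 1.819136×10^8 km.
Circular speed at r = 3.00696×10^8 km: v_c = √(μ/r) = 21.007 km/s.
Vis-viva on the transfer ellipse at r = 3.00696×10^8 km gives v_t = √[μ(2/r − 1/a_t)] = 12.375 km/s.
Δv₂ = |v_t − v_c| = |12.375 − 21.007| = 8.632 km/s.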